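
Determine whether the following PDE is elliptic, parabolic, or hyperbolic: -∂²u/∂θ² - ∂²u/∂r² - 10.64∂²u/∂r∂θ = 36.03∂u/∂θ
Rewriting in standard form: -∂²u/∂r² - 10.64∂²u/∂r∂θ - ∂²u/∂θ² - 36.03∂u/∂θ = 0. Coefficients: A = -1, B = -10.64, C = -1. B² - 4AC = 109.2096, which is positive, so the equation is hyperbolic.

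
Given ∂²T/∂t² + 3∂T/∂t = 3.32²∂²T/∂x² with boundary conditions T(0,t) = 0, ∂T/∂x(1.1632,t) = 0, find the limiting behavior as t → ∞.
T → 0. Damping (γ=3) dissipates energy; oscillations decay exponentially.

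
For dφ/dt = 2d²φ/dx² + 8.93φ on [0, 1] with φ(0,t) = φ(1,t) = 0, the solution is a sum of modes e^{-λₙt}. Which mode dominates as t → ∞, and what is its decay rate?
Eigenvalues: λₙ = 2n²π²/1² - 8.93.
First three modes:
  n=1: λ₁ = 2π² - 8.93 ≈ 10.809
  n=2: λ₂ = 8π² - 8.93 ≈ 70.027
  n=3: λ₃ = 18π² - 8.93 ≈ 168.723
Since 2π² ≈ 19.739 > 8.93, all λₙ > 0.
The n=1 mode decays slowest → dominates as t → ∞.
Asymptotic: φ ~ c₁ sin(πx/1) e^{-λ₁t} with decay rate λ₁ ≈ 10.809.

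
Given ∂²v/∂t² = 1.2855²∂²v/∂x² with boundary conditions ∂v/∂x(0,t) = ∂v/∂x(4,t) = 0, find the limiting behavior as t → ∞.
v oscillates about a mean that drifts linearly in t (generically unbounded; no decay). There is no damping, so the nonconstant modes persist as standing waves (energy conserved, no decay). But with Neumann conditions at both ends the constant mode has eigenvalue 0: the spatial mean M(t) of v satisfies M'' = 0, so M(t) = M(0) + M'(0)·t. Unless the initial velocity has zero mean (∫v_t(x,0)dx = 0), the solution grows linearly in t (unbounded, though not exponentially); if it does have zero mean, the solution stays bounded and simply oscillates.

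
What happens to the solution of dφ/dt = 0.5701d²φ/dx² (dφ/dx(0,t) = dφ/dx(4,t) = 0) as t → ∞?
φ → constant (steady state). Heat is conserved (no flux at boundaries); solution approaches the spatial average.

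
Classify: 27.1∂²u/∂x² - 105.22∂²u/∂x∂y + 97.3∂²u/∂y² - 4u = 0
Hyperbolic (discriminant = 523.9284).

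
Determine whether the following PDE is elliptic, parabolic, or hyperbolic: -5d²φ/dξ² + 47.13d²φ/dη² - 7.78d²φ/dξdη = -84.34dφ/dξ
Rewriting in standard form: -5d²φ/dξ² - 7.78d²φ/dξdη + 47.13d²φ/dη² + 84.34dφ/dξ = 0. Coefficients: A = -5, B = -7.78, C = 47.13. B² - 4AC = 1003.1284, which is positive, so the equation is hyperbolic.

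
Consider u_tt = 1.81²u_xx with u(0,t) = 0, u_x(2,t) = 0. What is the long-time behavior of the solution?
As t → ∞, u oscillates (no decay). Energy is conserved; the solution oscillates indefinitely as standing waves.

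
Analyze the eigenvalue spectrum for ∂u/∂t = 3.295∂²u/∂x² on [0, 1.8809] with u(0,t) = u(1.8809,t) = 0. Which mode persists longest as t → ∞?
Eigenvalues: λₙ = 3.295n²π²/1.8809².
First three modes:
  n=1: λ₁ = 3.295π²/1.8809² ≈ 9.192
  n=2: λ₂ = 13.18π²/1.8809² ≈ 36.769 (4× faster decay)
  n=3: λ₃ = 29.655π²/1.8809² ≈ 82.731 (9× faster decay)
As t → ∞, higher modes decay exponentially faster. The n=1 mode dominates: u ~ c₁ sin(πx/1.8809) e^{-λ₁t}.
Decay rate: λ₁ = 3.295π²/1.8809² ≈ 9.192.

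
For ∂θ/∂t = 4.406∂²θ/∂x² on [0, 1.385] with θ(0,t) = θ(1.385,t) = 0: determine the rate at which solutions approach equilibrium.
Eigenvalues: λₙ = 4.406n²π²/1.385².
First three modes:
  n=1: λ₁ = 4.406π²/1.385² ≈ 22.67
  n=2: λ₂ = 17.624π²/1.385² ≈ 90.679 (4× faster decay)
  n=3: λ₃ = 39.654π²/1.385² ≈ 204.027 (9× faster decay)
As t → ∞, higher modes decay exponentially faster. The n=1 mode dominates: θ ~ c₁ sin(πx/1.385) e^{-λ₁t}.
Decay rate: λ₁ = 4.406π²/1.385² ≈ 22.67.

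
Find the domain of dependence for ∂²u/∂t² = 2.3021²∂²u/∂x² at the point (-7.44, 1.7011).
Domain of dependence: [-11.35610231, -3.52389769]. Signals travel at speed 2.3021, so data within |x - -7.44| ≤ 2.3021·1.7011 = 3.91610231 can reach the point.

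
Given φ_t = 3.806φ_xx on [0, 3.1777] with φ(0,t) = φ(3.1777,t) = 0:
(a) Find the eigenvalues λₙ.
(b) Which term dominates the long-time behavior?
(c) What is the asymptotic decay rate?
Eigenvalues: λₙ = 3.806n²π²/3.1777².
First three modes:
  n=1: λ₁ = 3.806π²/3.1777² ≈ 3.72
  n=2: λ₂ = 15.224π²/3.1777² ≈ 14.88 (4× faster decay)
  n=3: λ₃ = 34.254π²/3.1777² ≈ 33.48 (9× faster decay)
As t → ∞, higher modes decay exponentially faster. The n=1 mode dominates: φ ~ c₁ sin(πx/3.1777) e^{-λ₁t}.
Decay rate: λ₁ = 3.806π²/3.1777² ≈ 3.72.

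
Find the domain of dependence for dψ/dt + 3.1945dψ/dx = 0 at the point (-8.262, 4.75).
A single point: x = -23.435875. The characteristic through (-8.262, 4.75) is x - 3.1945t = const, so x = -8.262 - 3.1945·4.75 = -23.435875.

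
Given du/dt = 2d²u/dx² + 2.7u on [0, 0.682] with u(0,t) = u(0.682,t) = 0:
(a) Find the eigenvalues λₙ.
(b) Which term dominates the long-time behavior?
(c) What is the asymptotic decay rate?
Eigenvalues: λₙ = 2n²π²/0.682² - 2.7.
First three modes:
  n=1: λ₁ = 2π²/0.682² - 2.7 ≈ 39.739
  n=2: λ₂ = 8π²/0.682² - 2.7 ≈ 167.054
  n=3: λ₃ = 18π²/0.682² - 2.7 ≈ 379.247
Since 2π²/0.682² ≈ 42.439 > 2.7, all λₙ > 0.
The n=1 mode decays slowest → dominates as t → ∞.
Asymptotic: u ~ c₁ sin(πx/0.682) e^{-λ₁t} with decay rate λ₁ ≈ 39.739.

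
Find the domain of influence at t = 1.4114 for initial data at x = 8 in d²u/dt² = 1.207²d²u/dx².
Domain of influence: [6.2964402, 9.7035598]. Data at x = 8 spreads outward at speed 1.207.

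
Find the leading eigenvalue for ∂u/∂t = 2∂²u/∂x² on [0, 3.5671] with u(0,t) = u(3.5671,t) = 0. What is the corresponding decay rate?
Eigenvalues: λₙ = 2n²π²/3.5671².
First three modes:
  n=1: λ₁ = 2π²/3.5671² ≈ 1.551
  n=2: λ₂ = 8π²/3.5671² ≈ 6.205 (4× faster decay)
  n=3: λ₃ = 18π²/3.5671² ≈ 13.962 (9× faster decay)
As t → ∞, higher modes decay exponentially faster. The n=1 mode dominates: u ~ c₁ sin(πx/3.5671) e^{-λ₁t}.
Decay rate: λ₁ = 2π²/3.5671² ≈ 1.551.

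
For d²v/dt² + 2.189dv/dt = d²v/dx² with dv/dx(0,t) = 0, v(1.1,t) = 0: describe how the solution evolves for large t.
v → 0. Damping (γ=2.189) dissipates energy; oscillations decay exponentially.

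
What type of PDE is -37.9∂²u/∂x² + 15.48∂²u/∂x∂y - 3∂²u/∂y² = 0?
With A = -37.9, B = 15.48, C = -3, the discriminant is -215.1696. This is an elliptic PDE.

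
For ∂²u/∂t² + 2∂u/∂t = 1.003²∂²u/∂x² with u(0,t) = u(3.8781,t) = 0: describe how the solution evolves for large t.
u → 0. Damping (γ=2) dissipates energy; oscillations decay exponentially.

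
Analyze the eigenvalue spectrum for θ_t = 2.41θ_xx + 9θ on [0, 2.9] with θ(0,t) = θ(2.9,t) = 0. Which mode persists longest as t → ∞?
Eigenvalues: λₙ = 2.41n²π²/2.9² - 9.
First three modes:
  n=1: λ₁ = 2.41π²/2.9² - 9 ≈ -6.172
  n=2: λ₂ = 9.64π²/2.9² - 9 ≈ 2.313
  n=3: λ₃ = 21.69π²/2.9² - 9 ≈ 16.454
Since 2.41π²/2.9² ≈ 2.828 < 9, λ₁ < 0.
The n=1 mode grows fastest (−λₙ is largest for n=1) → dominates.
Asymptotic: θ ~ c₁ sin(πx/2.9) e^{6.172t} (exponential growth at rate −λ₁ ≈ 6.172).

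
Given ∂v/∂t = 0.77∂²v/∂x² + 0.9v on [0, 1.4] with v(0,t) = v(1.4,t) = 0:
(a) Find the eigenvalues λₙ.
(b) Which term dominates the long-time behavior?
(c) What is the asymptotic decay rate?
Eigenvalues: λₙ = 0.77n²π²/1.4² - 0.9.
First three modes:
  n=1: λ₁ = 0.77π²/1.4² - 0.9 ≈ 2.977
  n=2: λ₂ = 3.08π²/1.4² - 0.9 ≈ 14.609
  n=3: λ₃ = 6.93π²/1.4² - 0.9 ≈ 33.996
Since 0.77π²/1.4² ≈ 3.877 > 0.9, all λₙ > 0.
The n=1 mode decays slowest → dominates as t → ∞.
Asymptotic: v ~ c₁ sin(πx/1.4) e^{-λ₁t} with decay rate λ₁ ≈ 2.977.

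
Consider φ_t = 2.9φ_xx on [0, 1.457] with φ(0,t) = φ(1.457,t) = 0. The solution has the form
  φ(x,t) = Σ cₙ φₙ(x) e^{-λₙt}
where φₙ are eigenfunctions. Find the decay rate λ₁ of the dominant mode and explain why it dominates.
Eigenvalues: λₙ = 2.9n²π²/1.457².
First three modes:
  n=1: λ₁ = 2.9π²/1.457² ≈ 13.483
  n=2: λ₂ = 11.6π²/1.457² ≈ 53.931 (4× faster decay)
  n=3: λ₃ = 26.1π²/1.457² ≈ 121.345 (9× faster decay)
As t → ∞, higher modes decay exponentially faster. The n=1 mode dominates: φ ~ c₁ sin(πx/1.457) e^{-λ₁t}.
Decay rate: λ₁ = 2.9π²/1.457² ≈ 13.483.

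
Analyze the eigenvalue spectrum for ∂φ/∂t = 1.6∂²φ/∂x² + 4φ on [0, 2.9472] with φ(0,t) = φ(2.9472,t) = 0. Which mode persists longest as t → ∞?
Eigenvalues: λₙ = 1.6n²π²/2.9472² - 4.
First three modes:
  n=1: λ₁ = 1.6π²/2.9472² - 4 ≈ -2.182
  n=2: λ₂ = 6.4π²/2.9472² - 4 ≈ 3.272
  n=3: λ₃ = 14.4π²/2.9472² - 4 ≈ 12.362
Since 1.6π²/2.9472² ≈ 1.818 < 4, λ₁ < 0.
The n=1 mode grows fastest (−λₙ is largest for n=1) → dominates.
Asymptotic: φ ~ c₁ sin(πx/2.9472) e^{2.182t} (exponential growth at rate −λ₁ ≈ 2.182).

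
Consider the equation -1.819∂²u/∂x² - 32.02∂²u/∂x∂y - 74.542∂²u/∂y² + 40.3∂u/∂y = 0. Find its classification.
Hyperbolic. (A = -1.819, B = -32.02, C = -74.542 gives B² - 4AC = 482.912808.)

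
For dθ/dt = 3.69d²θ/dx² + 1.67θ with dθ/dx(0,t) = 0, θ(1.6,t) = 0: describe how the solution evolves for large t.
θ → 0. Diffusion dominates reaction (r=1.67 < κπ²/(4L²)≈3.56); solution decays.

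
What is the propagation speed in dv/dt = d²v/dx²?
Infinite. The heat equation is parabolic, not hyperbolic, so disturbances propagate instantly.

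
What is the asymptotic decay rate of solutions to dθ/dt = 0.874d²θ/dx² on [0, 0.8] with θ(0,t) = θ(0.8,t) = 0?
Eigenvalues: λₙ = 0.874n²π²/0.8².
First three modes:
  n=1: λ₁ = 0.874π²/0.8² ≈ 13.478
  n=2: λ₂ = 3.496π²/0.8² ≈ 53.913 (4× faster decay)
  n=3: λ₃ = 7.866π²/0.8² ≈ 121.304 (9× faster decay)
As t → ∞, higher modes decay exponentially faster. The n=1 mode dominates: θ ~ c₁ sin(πx/0.8) e^{-λ₁t}.
Decay rate: λ₁ = 0.874π²/0.8² ≈ 13.478.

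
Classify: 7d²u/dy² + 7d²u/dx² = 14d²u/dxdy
Rewriting in standard form: 7d²u/dx² - 14d²u/dxdy + 7d²u/dy² = 0. Parabolic (discriminant = 0).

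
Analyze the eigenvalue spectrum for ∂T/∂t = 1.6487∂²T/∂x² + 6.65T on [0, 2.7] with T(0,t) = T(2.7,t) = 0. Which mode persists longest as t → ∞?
Eigenvalues: λₙ = 1.6487n²π²/2.7² - 6.65.
First three modes:
  n=1: λ₁ = 1.6487π²/2.7² - 6.65 ≈ -4.418
  n=2: λ₂ = 6.5948π²/2.7² - 6.65 ≈ 2.278
  n=3: λ₃ = 14.8383π²/2.7² - 6.65 ≈ 13.439
Since 1.6487π²/2.7² ≈ 2.232 < 6.65, λ₁ < 0.
The n=1 mode grows fastest (−λₙ is largest for n=1) → dominates.
Asymptotic: T ~ c₁ sin(πx/2.7) e^{4.418t} (exponential growth at rate −λ₁ ≈ 4.418).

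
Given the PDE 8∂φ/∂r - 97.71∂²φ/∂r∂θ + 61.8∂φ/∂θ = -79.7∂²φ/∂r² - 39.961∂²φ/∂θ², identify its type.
Rewriting in standard form: 79.7∂²φ/∂r² - 97.71∂²φ/∂r∂θ + 39.961∂²φ/∂θ² + 8∂φ/∂r + 61.8∂φ/∂θ = 0. The second-order coefficients are A = 79.7, B = -97.71, C = 39.961. Since B² - 4AC = -3192.3227 < 0, this is an elliptic PDE.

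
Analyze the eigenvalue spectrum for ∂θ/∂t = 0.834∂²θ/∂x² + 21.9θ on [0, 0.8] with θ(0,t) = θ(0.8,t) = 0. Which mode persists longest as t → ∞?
Eigenvalues: λₙ = 0.834n²π²/0.8² - 21.9.
First three modes:
  n=1: λ₁ = 0.834π²/0.8² - 21.9 ≈ -9.039
  n=2: λ₂ = 3.336π²/0.8² - 21.9 ≈ 29.545
  n=3: λ₃ = 7.506π²/0.8² - 21.9 ≈ 93.852
Since 0.834π²/0.8² ≈ 12.861 < 21.9, λ₁ < 0.
The n=1 mode grows fastest (−λₙ is largest for n=1) → dominates.
Asymptotic: θ ~ c₁ sin(πx/0.8) e^{9.039t} (exponential growth at rate −λ₁ ≈ 9.039).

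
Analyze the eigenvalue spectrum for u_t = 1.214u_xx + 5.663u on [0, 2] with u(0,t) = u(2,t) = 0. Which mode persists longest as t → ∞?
Eigenvalues: λₙ = 1.214n²π²/2² - 5.663.
First three modes:
  n=1: λ₁ = 1.214π²/2² - 5.663 ≈ -2.668
  n=2: λ₂ = 4.856π²/2² - 5.663 ≈ 6.319
  n=3: λ₃ = 10.926π²/2² - 5.663 ≈ 21.296
Since 1.214π²/2² ≈ 2.995 < 5.663, λ₁ < 0.
The n=1 mode grows fastest (−λₙ is largest for n=1) → dominates.
Asymptotic: u ~ c₁ sin(πx/2) e^{2.668t} (exponential growth at rate −λ₁ ≈ 2.668).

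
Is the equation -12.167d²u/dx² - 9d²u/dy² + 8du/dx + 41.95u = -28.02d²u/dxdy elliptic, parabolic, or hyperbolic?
Rewriting in standard form: -12.167d²u/dx² + 28.02d²u/dxdy - 9d²u/dy² + 8du/dx + 41.95u = 0. Computing B² - 4AC with A = -12.167, B = 28.02, C = -9: discriminant = 347.1084 (positive). Answer: hyperbolic.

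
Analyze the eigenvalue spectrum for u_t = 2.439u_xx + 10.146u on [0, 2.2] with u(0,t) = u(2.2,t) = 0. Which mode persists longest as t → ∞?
Eigenvalues: λₙ = 2.439n²π²/2.2² - 10.146.
First three modes:
  n=1: λ₁ = 2.439π²/2.2² - 10.146 ≈ -5.172
  n=2: λ₂ = 9.756π²/2.2² - 10.146 ≈ 9.748
  n=3: λ₃ = 21.951π²/2.2² - 10.146 ≈ 34.616
Since 2.439π²/2.2² ≈ 4.974 < 10.146, λ₁ < 0.
The n=1 mode grows fastest (−λₙ is largest for n=1) → dominates.
Asymptotic: u ~ c₁ sin(πx/2.2) e^{5.172t} (exponential growth at rate −λ₁ ≈ 5.172).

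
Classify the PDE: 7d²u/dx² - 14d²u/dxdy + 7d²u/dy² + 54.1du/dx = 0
A = 7, B = -14, C = 7. Discriminant B² - 4AC = 0. Since 0 = 0, parabolic.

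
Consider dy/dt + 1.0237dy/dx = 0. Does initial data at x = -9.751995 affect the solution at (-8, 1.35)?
No. Only data at x = -9.381995 affects (-8, 1.35). Advection has one-way propagation along characteristics.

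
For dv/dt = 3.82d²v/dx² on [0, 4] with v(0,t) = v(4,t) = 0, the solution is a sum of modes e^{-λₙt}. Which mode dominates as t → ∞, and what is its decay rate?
Eigenvalues: λₙ = 3.82n²π²/4².
First three modes:
  n=1: λ₁ = 3.82π²/4² ≈ 2.356
  n=2: λ₂ = 15.28π²/4² ≈ 9.425 (4× faster decay)
  n=3: λ₃ = 34.38π²/4² ≈ 21.207 (9× faster decay)
As t → ∞, higher modes decay exponentially faster. The n=1 mode dominates: v ~ c₁ sin(πx/4) e^{-λ₁t}.
Decay rate: λ₁ = 3.82π²/4² ≈ 2.356.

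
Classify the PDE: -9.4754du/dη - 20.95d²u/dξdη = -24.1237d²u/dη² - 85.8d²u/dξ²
Rewriting in standard form: 85.8d²u/dξ² - 20.95d²u/dξdη + 24.1237d²u/dη² - 9.4754du/dη = 0. A = 85.8, B = -20.95, C = 24.1237. Discriminant B² - 4AC = -7840.35134. Since -7840.35134 < 0, elliptic.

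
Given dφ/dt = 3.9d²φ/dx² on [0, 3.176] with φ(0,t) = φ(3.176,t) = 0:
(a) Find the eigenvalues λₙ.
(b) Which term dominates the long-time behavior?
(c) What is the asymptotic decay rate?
Eigenvalues: λₙ = 3.9n²π²/3.176².
First three modes:
  n=1: λ₁ = 3.9π²/3.176² ≈ 3.816
  n=2: λ₂ = 15.6π²/3.176² ≈ 15.264 (4× faster decay)
  n=3: λ₃ = 35.1π²/3.176² ≈ 34.344 (9× faster decay)
As t → ∞, higher modes decay exponentially faster. The n=1 mode dominates: φ ~ c₁ sin(πx/3.176) e^{-λ₁t}.
Decay rate: λ₁ = 3.9π²/3.176² ≈ 3.816.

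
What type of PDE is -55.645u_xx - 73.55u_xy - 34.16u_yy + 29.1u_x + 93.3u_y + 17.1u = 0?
With A = -55.645, B = -73.55, C = -34.16, the discriminant is -2193.7303. This is an elliptic PDE.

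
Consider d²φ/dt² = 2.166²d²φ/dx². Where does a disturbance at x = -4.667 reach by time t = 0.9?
Domain of influence: [-6.6164, -2.7176]. Data at x = -4.667 spreads outward at speed 2.166.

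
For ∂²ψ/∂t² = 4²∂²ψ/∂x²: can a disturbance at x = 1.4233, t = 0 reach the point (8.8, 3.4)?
Yes. The domain of dependence is [-4.8, 22.4], and 1.4233 ∈ [-4.8, 22.4].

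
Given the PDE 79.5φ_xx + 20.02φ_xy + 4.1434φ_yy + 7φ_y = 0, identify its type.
The second-order coefficients are A = 79.5, B = 20.02, C = 4.1434. Since B² - 4AC = -916.8008 < 0, this is an elliptic PDE.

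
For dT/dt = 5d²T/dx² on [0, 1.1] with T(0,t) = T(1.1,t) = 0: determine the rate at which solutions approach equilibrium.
Eigenvalues: λₙ = 5n²π²/1.1².
First three modes:
  n=1: λ₁ = 5π²/1.1² ≈ 40.783
  n=2: λ₂ = 20π²/1.1² ≈ 163.134 (4× faster decay)
  n=3: λ₃ = 45π²/1.1² ≈ 367.051 (9× faster decay)
As t → ∞, higher modes decay exponentially faster. The n=1 mode dominates: T ~ c₁ sin(πx/1.1) e^{-λ₁t}.
Decay rate: λ₁ = 5π²/1.1² ≈ 40.783.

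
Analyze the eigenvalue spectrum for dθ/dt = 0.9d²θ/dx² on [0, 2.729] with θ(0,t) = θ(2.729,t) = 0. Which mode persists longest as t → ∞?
Eigenvalues: λₙ = 0.9n²π²/2.729².
First three modes:
  n=1: λ₁ = 0.9π²/2.729² ≈ 1.193
  n=2: λ₂ = 3.6π²/2.729² ≈ 4.771 (4× faster decay)
  n=3: λ₃ = 8.1π²/2.729² ≈ 10.734 (9× faster decay)
As t → ∞, higher modes decay exponentially faster. The n=1 mode dominates: θ ~ c₁ sin(πx/2.729) e^{-λ₁t}.
Decay rate: λ₁ = 0.9π²/2.729² ≈ 1.193.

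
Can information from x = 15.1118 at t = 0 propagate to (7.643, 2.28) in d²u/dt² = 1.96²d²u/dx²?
No. The domain of dependence is [3.1742, 12.1118], and 15.1118 is outside this interval.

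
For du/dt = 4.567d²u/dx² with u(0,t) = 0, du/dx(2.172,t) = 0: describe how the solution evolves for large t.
u → 0. Heat escapes through the Dirichlet boundary.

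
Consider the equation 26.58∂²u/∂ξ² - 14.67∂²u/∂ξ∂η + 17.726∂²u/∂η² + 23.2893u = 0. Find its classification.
Elliptic. (A = 26.58, B = -14.67, C = 17.726 gives B² - 4AC = -1669.41942.)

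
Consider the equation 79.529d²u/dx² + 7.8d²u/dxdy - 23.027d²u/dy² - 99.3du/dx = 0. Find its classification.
Hyperbolic. (A = 79.529, B = 7.8, C = -23.027 gives B² - 4AC = 7386.097132.)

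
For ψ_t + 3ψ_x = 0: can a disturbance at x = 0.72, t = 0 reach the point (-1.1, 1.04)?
No. Only data at x = -4.22 affects (-1.1, 1.04). Advection has one-way propagation along characteristics.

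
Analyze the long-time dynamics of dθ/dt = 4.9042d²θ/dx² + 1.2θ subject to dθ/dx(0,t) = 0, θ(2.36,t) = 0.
Long-time behavior: θ → 0. Diffusion dominates reaction (r=1.2 < κπ²/(4L²)≈2.17); solution decays.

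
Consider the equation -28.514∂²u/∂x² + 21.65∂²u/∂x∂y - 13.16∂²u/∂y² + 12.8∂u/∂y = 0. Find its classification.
Elliptic. (A = -28.514, B = 21.65, C = -13.16 gives B² - 4AC = -1032.25446.)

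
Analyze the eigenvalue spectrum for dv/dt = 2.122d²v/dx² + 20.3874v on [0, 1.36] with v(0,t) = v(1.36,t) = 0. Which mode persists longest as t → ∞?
Eigenvalues: λₙ = 2.122n²π²/1.36² - 20.3874.
First three modes:
  n=1: λ₁ = 2.122π²/1.36² - 20.3874 ≈ -9.064
  n=2: λ₂ = 8.488π²/1.36² - 20.3874 ≈ 24.905
  n=3: λ₃ = 19.098π²/1.36² - 20.3874 ≈ 81.521
Since 2.122π²/1.36² ≈ 11.323 < 20.3874, λ₁ < 0.
The n=1 mode grows fastest (−λₙ is largest for n=1) → dominates.
Asymptotic: v ~ c₁ sin(πx/1.36) e^{9.064t} (exponential growth at rate −λ₁ ≈ 9.064).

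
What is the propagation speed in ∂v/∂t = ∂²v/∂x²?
Infinite. The heat equation is parabolic, not hyperbolic, so disturbances propagate instantly.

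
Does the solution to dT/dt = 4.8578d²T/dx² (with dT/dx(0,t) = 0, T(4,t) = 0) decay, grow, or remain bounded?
T → 0. Heat escapes through the Dirichlet boundary.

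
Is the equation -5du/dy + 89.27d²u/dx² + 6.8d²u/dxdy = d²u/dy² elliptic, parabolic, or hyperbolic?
Rewriting in standard form: 89.27d²u/dx² + 6.8d²u/dxdy - d²u/dy² - 5du/dy = 0. Computing B² - 4AC with A = 89.27, B = 6.8, C = -1: discriminant = 403.32 (positive). Answer: hyperbolic.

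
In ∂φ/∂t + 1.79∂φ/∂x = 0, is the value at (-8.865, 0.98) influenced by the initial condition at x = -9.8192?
No. Only data at x = -10.6192 affects (-8.865, 0.98). Advection has one-way propagation along characteristics.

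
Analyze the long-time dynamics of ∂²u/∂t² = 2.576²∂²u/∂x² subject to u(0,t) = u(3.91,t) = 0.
Long-time behavior: u oscillates (no decay). Energy is conserved; the solution oscillates indefinitely as standing waves.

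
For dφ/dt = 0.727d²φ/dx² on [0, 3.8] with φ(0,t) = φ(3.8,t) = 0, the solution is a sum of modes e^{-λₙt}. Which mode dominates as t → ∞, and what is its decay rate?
Eigenvalues: λₙ = 0.727n²π²/3.8².
First three modes:
  n=1: λ₁ = 0.727π²/3.8² ≈ 0.497
  n=2: λ₂ = 2.908π²/3.8² ≈ 1.988 (4× faster decay)
  n=3: λ₃ = 6.543π²/3.8² ≈ 4.472 (9× faster decay)
As t → ∞, higher modes decay exponentially faster. The n=1 mode dominates: φ ~ c₁ sin(πx/3.8) e^{-λ₁t}.
Decay rate: λ₁ = 0.727π²/3.8² ≈ 0.497.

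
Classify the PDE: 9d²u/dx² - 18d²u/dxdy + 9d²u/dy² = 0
A = 9, B = -18, C = 9. Discriminant B² - 4AC = 0. Since 0 = 0, parabolic.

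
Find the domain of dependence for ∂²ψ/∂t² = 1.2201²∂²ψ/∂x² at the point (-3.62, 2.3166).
Domain of dependence: [-6.44648366, -0.79351634]. Signals travel at speed 1.2201, so data within |x - -3.62| ≤ 1.2201·2.3166 = 2.82648366 can reach the point.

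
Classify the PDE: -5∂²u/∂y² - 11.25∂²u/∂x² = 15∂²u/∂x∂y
Rewriting in standard form: -11.25∂²u/∂x² - 15∂²u/∂x∂y - 5∂²u/∂y² = 0. A = -11.25, B = -15, C = -5. Discriminant B² - 4AC = 0. Since 0 = 0, parabolic.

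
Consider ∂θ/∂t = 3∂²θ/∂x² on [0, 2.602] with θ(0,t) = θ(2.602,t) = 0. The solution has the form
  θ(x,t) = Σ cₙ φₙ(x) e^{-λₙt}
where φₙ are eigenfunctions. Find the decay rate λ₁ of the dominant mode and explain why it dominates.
Eigenvalues: λₙ = 3n²π²/2.602².
First three modes:
  n=1: λ₁ = 3π²/2.602² ≈ 4.373
  n=2: λ₂ = 12π²/2.602² ≈ 17.493 (4× faster decay)
  n=3: λ₃ = 27π²/2.602² ≈ 39.359 (9× faster decay)
As t → ∞, higher modes decay exponentially faster. The n=1 mode dominates: θ ~ c₁ sin(πx/2.602) e^{-λ₁t}.
Decay rate: λ₁ = 3π²/2.602² ≈ 4.373.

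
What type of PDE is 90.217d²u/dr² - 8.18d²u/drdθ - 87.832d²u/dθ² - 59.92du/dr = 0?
With A = 90.217, B = -8.18, C = -87.832, the discriminant is 31762.670576. This is a hyperbolic PDE.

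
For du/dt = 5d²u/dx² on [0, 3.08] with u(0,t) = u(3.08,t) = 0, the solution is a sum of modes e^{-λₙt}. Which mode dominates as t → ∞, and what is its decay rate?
Eigenvalues: λₙ = 5n²π²/3.08².
First three modes:
  n=1: λ₁ = 5π²/3.08² ≈ 5.202
  n=2: λ₂ = 20π²/3.08² ≈ 20.808 (4× faster decay)
  n=3: λ₃ = 45π²/3.08² ≈ 46.818 (9× faster decay)
As t → ∞, higher modes decay exponentially faster. The n=1 mode dominates: u ~ c₁ sin(πx/3.08) e^{-λ₁t}.
Decay rate: λ₁ = 5π²/3.08² ≈ 5.202.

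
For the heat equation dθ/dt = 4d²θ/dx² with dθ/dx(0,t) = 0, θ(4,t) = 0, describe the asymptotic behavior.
θ → 0. Heat escapes through the Dirichlet boundary.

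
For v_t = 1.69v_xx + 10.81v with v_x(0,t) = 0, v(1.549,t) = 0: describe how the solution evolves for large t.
v grows unboundedly. Reaction dominates diffusion (r=10.81 > κπ²/(4L²)≈1.74); solution grows exponentially.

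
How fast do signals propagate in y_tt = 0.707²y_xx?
Speed = 0.707. Information travels along characteristics x = x₀ ± 0.707t.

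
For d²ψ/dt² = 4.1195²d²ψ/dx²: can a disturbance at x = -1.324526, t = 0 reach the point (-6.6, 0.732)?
No. The domain of dependence is [-9.615474, -3.584526], and -1.324526 is outside this interval.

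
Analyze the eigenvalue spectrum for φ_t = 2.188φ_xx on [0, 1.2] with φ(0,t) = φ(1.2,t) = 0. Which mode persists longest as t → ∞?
Eigenvalues: λₙ = 2.188n²π²/1.2².
First three modes:
  n=1: λ₁ = 2.188π²/1.2² ≈ 14.996
  n=2: λ₂ = 8.752π²/1.2² ≈ 59.985 (4× faster decay)
  n=3: λ₃ = 19.692π²/1.2² ≈ 134.967 (9× faster decay)
As t → ∞, higher modes decay exponentially faster. The n=1 mode dominates: φ ~ c₁ sin(πx/1.2) e^{-λ₁t}.
Decay rate: λ₁ = 2.188π²/1.2² ≈ 14.996.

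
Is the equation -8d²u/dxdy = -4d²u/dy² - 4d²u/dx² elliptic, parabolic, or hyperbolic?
Rewriting in standard form: 4d²u/dx² - 8d²u/dxdy + 4d²u/dy² = 0. Computing B² - 4AC with A = 4, B = -8, C = 4: discriminant = 0 (zero). Answer: parabolic.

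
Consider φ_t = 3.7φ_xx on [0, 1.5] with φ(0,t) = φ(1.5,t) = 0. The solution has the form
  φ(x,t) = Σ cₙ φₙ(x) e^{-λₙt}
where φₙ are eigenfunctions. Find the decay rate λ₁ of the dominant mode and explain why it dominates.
Eigenvalues: λₙ = 3.7n²π²/1.5².
First three modes:
  n=1: λ₁ = 3.7π²/1.5² ≈ 16.23
  n=2: λ₂ = 14.8π²/1.5² ≈ 64.92 (4× faster decay)
  n=3: λ₃ = 33.3π²/1.5² ≈ 146.07 (9× faster decay)
As t → ∞, higher modes decay exponentially faster. The n=1 mode dominates: φ ~ c₁ sin(πx/1.5) e^{-λ₁t}.
Decay rate: λ₁ = 3.7π²/1.5² ≈ 16.23.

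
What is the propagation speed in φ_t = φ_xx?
Infinite. The heat equation is parabolic, not hyperbolic, so disturbances propagate instantly.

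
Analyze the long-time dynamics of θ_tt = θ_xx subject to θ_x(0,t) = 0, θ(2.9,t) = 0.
Long-time behavior: θ oscillates (no decay). Energy is conserved; the solution oscillates indefinitely as standing waves.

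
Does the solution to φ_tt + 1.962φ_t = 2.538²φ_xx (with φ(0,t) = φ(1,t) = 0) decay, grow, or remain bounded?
φ → 0. Damping (γ=1.962) dissipates energy; oscillations decay exponentially.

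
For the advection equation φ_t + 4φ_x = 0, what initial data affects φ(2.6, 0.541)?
A single point: x = 0.436. The characteristic through (2.6, 0.541) is x - 4t = const, so x = 2.6 - 4·0.541 = 0.436.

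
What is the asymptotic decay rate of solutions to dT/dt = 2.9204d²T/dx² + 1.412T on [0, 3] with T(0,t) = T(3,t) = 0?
Eigenvalues: λₙ = 2.9204n²π²/3² - 1.412.
First three modes:
  n=1: λ₁ = 2.9204π²/3² - 1.412 ≈ 1.791
  n=2: λ₂ = 11.6816π²/3² - 1.412 ≈ 11.398
  n=3: λ₃ = 26.2836π²/3² - 1.412 ≈ 27.411
Since 2.9204π²/3² ≈ 3.203 > 1.412, all λₙ > 0.
The n=1 mode decays slowest → dominates as t → ∞.
Asymptotic: T ~ c₁ sin(πx/3) e^{-λ₁t} with decay rate λ₁ ≈ 1.791.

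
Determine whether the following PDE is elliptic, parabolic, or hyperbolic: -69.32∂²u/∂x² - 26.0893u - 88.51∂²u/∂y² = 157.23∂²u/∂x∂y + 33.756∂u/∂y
Rewriting in standard form: -69.32∂²u/∂x² - 157.23∂²u/∂x∂y - 88.51∂²u/∂y² - 33.756∂u/∂y - 26.0893u = 0. Coefficients: A = -69.32, B = -157.23, C = -88.51. B² - 4AC = 179.2201, which is positive, so the equation is hyperbolic.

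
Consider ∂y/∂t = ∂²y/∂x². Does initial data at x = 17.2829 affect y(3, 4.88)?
Yes, for any finite x. The heat equation has infinite propagation speed, so all initial data affects all points at any t > 0.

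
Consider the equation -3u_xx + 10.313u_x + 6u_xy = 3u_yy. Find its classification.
Rewriting in standard form: -3u_xx + 6u_xy - 3u_yy + 10.313u_x = 0. Parabolic. (A = -3, B = 6, C = -3 gives B² - 4AC = 0.)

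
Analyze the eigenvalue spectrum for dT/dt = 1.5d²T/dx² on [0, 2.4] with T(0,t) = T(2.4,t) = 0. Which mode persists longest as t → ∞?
Eigenvalues: λₙ = 1.5n²π²/2.4².
First three modes:
  n=1: λ₁ = 1.5π²/2.4² ≈ 2.57
  n=2: λ₂ = 6π²/2.4² ≈ 10.281 (4× faster decay)
  n=3: λ₃ = 13.5π²/2.4² ≈ 23.132 (9× faster decay)
As t → ∞, higher modes decay exponentially faster. The n=1 mode dominates: T ~ c₁ sin(πx/2.4) e^{-λ₁t}.
Decay rate: λ₁ = 1.5π²/2.4² ≈ 2.57.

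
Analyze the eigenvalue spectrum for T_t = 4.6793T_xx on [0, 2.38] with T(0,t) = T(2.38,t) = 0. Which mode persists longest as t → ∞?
Eigenvalues: λₙ = 4.6793n²π²/2.38².
First three modes:
  n=1: λ₁ = 4.6793π²/2.38² ≈ 8.153
  n=2: λ₂ = 18.7172π²/2.38² ≈ 32.613 (4× faster decay)
  n=3: λ₃ = 42.1137π²/2.38² ≈ 73.379 (9× faster decay)
As t → ∞, higher modes decay exponentially faster. The n=1 mode dominates: T ~ c₁ sin(πx/2.38) e^{-λ₁t}.
Decay rate: λ₁ = 4.6793π²/2.38² ≈ 8.153.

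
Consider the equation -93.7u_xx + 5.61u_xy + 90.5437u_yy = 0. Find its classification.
Hyperbolic. (A = -93.7, B = 5.61, C = 90.5437 gives B² - 4AC = 33967.25086.)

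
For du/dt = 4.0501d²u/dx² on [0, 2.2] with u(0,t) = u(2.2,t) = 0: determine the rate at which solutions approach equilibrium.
Eigenvalues: λₙ = 4.0501n²π²/2.2².
First three modes:
  n=1: λ₁ = 4.0501π²/2.2² ≈ 8.259
  n=2: λ₂ = 16.2004π²/2.2² ≈ 33.035 (4× faster decay)
  n=3: λ₃ = 36.4509π²/2.2² ≈ 74.33 (9× faster decay)
As t → ∞, higher modes decay exponentially faster. The n=1 mode dominates: u ~ c₁ sin(πx/2.2) e^{-λ₁t}.
Decay rate: λ₁ = 4.0501π²/2.2² ≈ 8.259.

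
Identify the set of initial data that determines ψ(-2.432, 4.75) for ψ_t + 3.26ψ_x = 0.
A single point: x = -17.917. The characteristic through (-2.432, 4.75) is x - 3.26t = const, so x = -2.432 - 3.26·4.75 = -17.917.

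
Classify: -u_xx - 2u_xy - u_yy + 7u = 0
Parabolic (discriminant = 0).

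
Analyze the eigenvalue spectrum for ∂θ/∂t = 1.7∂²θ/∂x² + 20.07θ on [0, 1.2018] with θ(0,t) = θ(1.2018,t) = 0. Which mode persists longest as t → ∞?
Eigenvalues: λₙ = 1.7n²π²/1.2018² - 20.07.
First three modes:
  n=1: λ₁ = 1.7π²/1.2018² - 20.07 ≈ -8.453
  n=2: λ₂ = 6.8π²/1.2018² - 20.07 ≈ 26.397
  n=3: λ₃ = 15.3π²/1.2018² - 20.07 ≈ 84.481
Since 1.7π²/1.2018² ≈ 11.617 < 20.07, λ₁ < 0.
The n=1 mode grows fastest (−λₙ is largest for n=1) → dominates.
Asymptotic: θ ~ c₁ sin(πx/1.2018) e^{8.453t} (exponential growth at rate −λ₁ ≈ 8.453).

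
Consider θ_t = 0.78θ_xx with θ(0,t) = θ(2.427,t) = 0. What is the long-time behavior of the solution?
As t → ∞, θ → 0. Heat diffuses out through both boundaries.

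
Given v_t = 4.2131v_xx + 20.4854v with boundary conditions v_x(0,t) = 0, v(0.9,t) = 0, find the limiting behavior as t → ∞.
v grows unboundedly. Reaction dominates diffusion (r=20.4854 > κπ²/(4L²)≈12.83); solution grows exponentially.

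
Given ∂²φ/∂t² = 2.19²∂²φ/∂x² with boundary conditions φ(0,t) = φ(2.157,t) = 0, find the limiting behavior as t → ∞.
φ oscillates (no decay). Energy is conserved; the solution oscillates indefinitely as standing waves.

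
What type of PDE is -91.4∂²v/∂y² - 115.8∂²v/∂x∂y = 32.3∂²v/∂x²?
Rewriting in standard form: -32.3∂²v/∂x² - 115.8∂²v/∂x∂y - 91.4∂²v/∂y² = 0. With A = -32.3, B = -115.8, C = -91.4, the discriminant is 1600.76. This is a hyperbolic PDE.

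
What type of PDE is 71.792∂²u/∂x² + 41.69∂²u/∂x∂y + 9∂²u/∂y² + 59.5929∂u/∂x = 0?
With A = 71.792, B = 41.69, C = 9, the discriminant is -846.4559. This is an elliptic PDE.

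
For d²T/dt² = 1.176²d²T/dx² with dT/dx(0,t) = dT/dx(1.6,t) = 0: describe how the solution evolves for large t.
T oscillates about a mean that drifts linearly in t (generically unbounded; no decay). There is no damping, so the nonconstant modes persist as standing waves (energy conserved, no decay). But with Neumann conditions at both ends the constant mode has eigenvalue 0: the spatial mean M(t) of T satisfies M'' = 0, so M(t) = M(0) + M'(0)·t. Unless the initial velocity has zero mean (∫T_t(x,0)dx = 0), the solution grows linearly in t (unbounded, though not exponentially); if it does have zero mean, the solution stays bounded and simply oscillates.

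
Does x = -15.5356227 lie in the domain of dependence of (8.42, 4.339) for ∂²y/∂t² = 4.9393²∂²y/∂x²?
No. The domain of dependence is [-13.0116227, 29.8516227], and -15.5356227 is outside this interval.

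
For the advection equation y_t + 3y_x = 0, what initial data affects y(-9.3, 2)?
A single point: x = -15.3. The characteristic through (-9.3, 2) is x - 3t = const, so x = -9.3 - 3·2 = -15.3.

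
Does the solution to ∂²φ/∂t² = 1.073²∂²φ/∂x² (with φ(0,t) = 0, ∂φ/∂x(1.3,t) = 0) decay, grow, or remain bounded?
φ oscillates (no decay). Energy is conserved; the solution oscillates indefinitely as standing waves.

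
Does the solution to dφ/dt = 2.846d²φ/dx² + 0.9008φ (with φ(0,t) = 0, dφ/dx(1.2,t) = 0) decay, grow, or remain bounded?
φ → 0. Diffusion dominates reaction (r=0.9008 < κπ²/(4L²)≈4.88); solution decays.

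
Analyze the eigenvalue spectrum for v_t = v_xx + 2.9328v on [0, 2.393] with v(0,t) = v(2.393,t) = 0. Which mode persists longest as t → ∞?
Eigenvalues: λₙ = n²π²/2.393² - 2.9328.
First three modes:
  n=1: λ₁ = π²/2.393² - 2.9328 ≈ -1.209
  n=2: λ₂ = 4π²/2.393² - 2.9328 ≈ 3.961
  n=3: λ₃ = 9π²/2.393² - 2.9328 ≈ 12.579
Since π²/2.393² ≈ 1.724 < 2.9328, λ₁ < 0.
The n=1 mode grows fastest (−λₙ is largest for n=1) → dominates.
Asymptotic: v ~ c₁ sin(πx/2.393) e^{1.209t} (exponential growth at rate −λ₁ ≈ 1.209).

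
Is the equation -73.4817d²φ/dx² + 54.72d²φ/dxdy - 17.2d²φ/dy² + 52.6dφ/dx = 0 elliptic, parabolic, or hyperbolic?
Computing B² - 4AC with A = -73.4817, B = 54.72, C = -17.2: discriminant = -2061.26256 (negative). Answer: elliptic.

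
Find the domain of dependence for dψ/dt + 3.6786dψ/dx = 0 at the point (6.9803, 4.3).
A single point: x = -8.83768. The characteristic through (6.9803, 4.3) is x - 3.6786t = const, so x = 6.9803 - 3.6786·4.3 = -8.83768.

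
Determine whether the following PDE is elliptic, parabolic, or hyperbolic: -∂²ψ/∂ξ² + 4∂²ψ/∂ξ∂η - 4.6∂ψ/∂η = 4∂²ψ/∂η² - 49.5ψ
Rewriting in standard form: -∂²ψ/∂ξ² + 4∂²ψ/∂ξ∂η - 4∂²ψ/∂η² - 4.6∂ψ/∂η + 49.5ψ = 0. Coefficients: A = -1, B = 4, C = -4. B² - 4AC = 0, which is zero, so the equation is parabolic.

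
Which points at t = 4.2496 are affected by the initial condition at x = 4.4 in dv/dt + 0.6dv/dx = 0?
At x = 6.94976. The characteristic carries data from (4.4, 0) to (6.94976, 4.2496).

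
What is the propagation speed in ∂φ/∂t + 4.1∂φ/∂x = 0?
Speed = 4.1. Information travels along x - 4.1t = const (rightward).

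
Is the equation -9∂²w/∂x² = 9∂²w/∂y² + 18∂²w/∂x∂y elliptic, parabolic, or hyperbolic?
Rewriting in standard form: -9∂²w/∂x² - 18∂²w/∂x∂y - 9∂²w/∂y² = 0. Computing B² - 4AC with A = -9, B = -18, C = -9: discriminant = 0 (zero). Answer: parabolic.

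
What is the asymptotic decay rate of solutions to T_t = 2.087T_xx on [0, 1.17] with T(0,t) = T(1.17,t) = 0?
Eigenvalues: λₙ = 2.087n²π²/1.17².
First three modes:
  n=1: λ₁ = 2.087π²/1.17² ≈ 15.047
  n=2: λ₂ = 8.348π²/1.17² ≈ 60.188 (4× faster decay)
  n=3: λ₃ = 18.783π²/1.17² ≈ 135.423 (9× faster decay)
As t → ∞, higher modes decay exponentially faster. The n=1 mode dominates: T ~ c₁ sin(πx/1.17) e^{-λ₁t}.
Decay rate: λ₁ = 2.087π²/1.17² ≈ 15.047.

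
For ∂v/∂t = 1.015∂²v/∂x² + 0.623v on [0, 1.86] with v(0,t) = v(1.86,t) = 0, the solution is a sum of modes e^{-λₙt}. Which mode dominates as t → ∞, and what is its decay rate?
Eigenvalues: λₙ = 1.015n²π²/1.86² - 0.623.
First three modes:
  n=1: λ₁ = 1.015π²/1.86² - 0.623 ≈ 2.273
  n=2: λ₂ = 4.06π²/1.86² - 0.623 ≈ 10.959
  n=3: λ₃ = 9.135π²/1.86² - 0.623 ≈ 25.437
Since 1.015π²/1.86² ≈ 2.896 > 0.623, all λₙ > 0.
The n=1 mode decays slowest → dominates as t → ∞.
Asymptotic: v ~ c₁ sin(πx/1.86) e^{-λ₁t} with decay rate λ₁ ≈ 2.273.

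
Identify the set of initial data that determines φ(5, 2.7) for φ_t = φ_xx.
The entire real line. The heat equation has infinite propagation speed: any initial disturbance instantly affects all points (though exponentially small far away).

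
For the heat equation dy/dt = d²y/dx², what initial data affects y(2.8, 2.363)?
The entire real line. The heat equation has infinite propagation speed: any initial disturbance instantly affects all points (though exponentially small far away).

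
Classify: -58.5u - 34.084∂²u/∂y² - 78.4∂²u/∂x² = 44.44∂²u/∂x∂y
Rewriting in standard form: -78.4∂²u/∂x² - 44.44∂²u/∂x∂y - 34.084∂²u/∂y² - 58.5u = 0. Elliptic (discriminant = -8713.8288).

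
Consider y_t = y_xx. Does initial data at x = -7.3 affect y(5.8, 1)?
Yes, for any finite x. The heat equation has infinite propagation speed, so all initial data affects all points at any t > 0.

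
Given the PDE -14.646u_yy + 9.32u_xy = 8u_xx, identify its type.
Rewriting in standard form: -8u_xx + 9.32u_xy - 14.646u_yy = 0. The second-order coefficients are A = -8, B = 9.32, C = -14.646. Since B² - 4AC = -381.8096 < 0, this is an elliptic PDE.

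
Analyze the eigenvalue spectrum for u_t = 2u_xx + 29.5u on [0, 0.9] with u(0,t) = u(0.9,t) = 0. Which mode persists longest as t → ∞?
Eigenvalues: λₙ = 2n²π²/0.9² - 29.5.
First three modes:
  n=1: λ₁ = 2π²/0.9² - 29.5 ≈ -5.131
  n=2: λ₂ = 8π²/0.9² - 29.5 ≈ 67.978
  n=3: λ₃ = 18π²/0.9² - 29.5 ≈ 189.825
Since 2π²/0.9² ≈ 24.369 < 29.5, λ₁ < 0.
The n=1 mode grows fastest (−λₙ is largest for n=1) → dominates.
Asymptotic: u ~ c₁ sin(πx/0.9) e^{5.131t} (exponential growth at rate −λ₁ ≈ 5.131).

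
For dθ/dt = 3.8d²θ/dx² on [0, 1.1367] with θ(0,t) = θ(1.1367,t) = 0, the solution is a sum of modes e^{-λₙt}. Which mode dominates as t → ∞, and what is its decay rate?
Eigenvalues: λₙ = 3.8n²π²/1.1367².
First three modes:
  n=1: λ₁ = 3.8π²/1.1367² ≈ 29.026
  n=2: λ₂ = 15.2π²/1.1367² ≈ 116.105 (4× faster decay)
  n=3: λ₃ = 34.2π²/1.1367² ≈ 261.237 (9× faster decay)
As t → ∞, higher modes decay exponentially faster. The n=1 mode dominates: θ ~ c₁ sin(πx/1.1367) e^{-λ₁t}.
Decay rate: λ₁ = 3.8π²/1.1367² ≈ 29.026.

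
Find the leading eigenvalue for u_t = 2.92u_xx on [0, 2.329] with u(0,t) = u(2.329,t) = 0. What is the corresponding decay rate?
Eigenvalues: λₙ = 2.92n²π²/2.329².
First three modes:
  n=1: λ₁ = 2.92π²/2.329² ≈ 5.313
  n=2: λ₂ = 11.68π²/2.329² ≈ 21.252 (4× faster decay)
  n=3: λ₃ = 26.28π²/2.329² ≈ 47.817 (9× faster decay)
As t → ∞, higher modes decay exponentially faster. The n=1 mode dominates: u ~ c₁ sin(πx/2.329) e^{-λ₁t}.
Decay rate: λ₁ = 2.92π²/2.329² ≈ 5.313.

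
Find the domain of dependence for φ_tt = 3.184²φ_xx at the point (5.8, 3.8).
Domain of dependence: [-6.2992, 17.8992]. Signals travel at speed 3.184, so data within |x - 5.8| ≤ 3.184·3.8 = 12.0992 can reach the point.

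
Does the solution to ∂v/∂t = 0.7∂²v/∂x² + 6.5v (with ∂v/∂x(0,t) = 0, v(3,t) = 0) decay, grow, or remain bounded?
v grows unboundedly. Reaction dominates diffusion (r=6.5 > κπ²/(4L²)≈0.19); solution grows exponentially.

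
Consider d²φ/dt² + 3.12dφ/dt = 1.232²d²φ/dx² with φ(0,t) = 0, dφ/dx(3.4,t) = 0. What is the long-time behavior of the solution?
As t → ∞, φ → 0. Damping (γ=3.12) dissipates energy; oscillations decay exponentially.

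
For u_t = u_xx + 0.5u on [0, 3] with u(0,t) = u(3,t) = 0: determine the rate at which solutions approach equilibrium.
Eigenvalues: λₙ = n²π²/3² - 0.5.
First three modes:
  n=1: λ₁ = π²/3² - 0.5 ≈ 0.597
  n=2: λ₂ = 4π²/3² - 0.5 ≈ 3.886
  n=3: λ₃ = 9π²/3² - 0.5 ≈ 9.37
Since π²/3² ≈ 1.097 > 0.5, all λₙ > 0.
The n=1 mode decays slowest → dominates as t → ∞.
Asymptotic: u ~ c₁ sin(πx/3) e^{-λ₁t} with decay rate λ₁ ≈ 0.597.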